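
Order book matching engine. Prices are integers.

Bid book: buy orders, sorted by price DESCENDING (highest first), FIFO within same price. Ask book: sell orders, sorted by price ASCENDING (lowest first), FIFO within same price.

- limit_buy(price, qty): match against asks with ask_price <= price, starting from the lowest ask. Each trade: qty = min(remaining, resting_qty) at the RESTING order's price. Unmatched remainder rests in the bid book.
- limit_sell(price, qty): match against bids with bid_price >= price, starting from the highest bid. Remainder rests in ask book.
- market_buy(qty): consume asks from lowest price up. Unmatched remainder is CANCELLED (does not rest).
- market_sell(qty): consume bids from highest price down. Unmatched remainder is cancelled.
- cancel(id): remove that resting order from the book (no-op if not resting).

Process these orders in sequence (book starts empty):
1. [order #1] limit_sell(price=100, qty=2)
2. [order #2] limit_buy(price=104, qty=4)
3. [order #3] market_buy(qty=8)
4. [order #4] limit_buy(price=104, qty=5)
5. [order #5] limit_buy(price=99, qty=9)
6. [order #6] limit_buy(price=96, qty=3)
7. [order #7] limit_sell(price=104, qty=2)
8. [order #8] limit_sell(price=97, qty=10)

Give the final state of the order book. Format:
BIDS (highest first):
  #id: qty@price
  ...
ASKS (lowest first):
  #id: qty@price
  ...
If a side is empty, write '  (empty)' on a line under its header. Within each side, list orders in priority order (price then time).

Answer: BIDS (highest first):
  #5: 4@99
  #6: 3@96
ASKS (lowest first):
  (empty)

Derivation:
After op 1 [order #1] limit_sell(price=100, qty=2): fills=none; bids=[-] asks=[#1:2@100]
After op 2 [order #2] limit_buy(price=104, qty=4): fills=#2x#1:2@100; bids=[#2:2@104] asks=[-]
After op 3 [order #3] market_buy(qty=8): fills=none; bids=[#2:2@104] asks=[-]
After op 4 [order #4] limit_buy(price=104, qty=5): fills=none; bids=[#2:2@104 #4:5@104] asks=[-]
After op 5 [order #5] limit_buy(price=99, qty=9): fills=none; bids=[#2:2@104 #4:5@104 #5:9@99] asks=[-]
After op 6 [order #6] limit_buy(price=96, qty=3): fills=none; bids=[#2:2@104 #4:5@104 #5:9@99 #6:3@96] asks=[-]
After op 7 [order #7] limit_sell(price=104, qty=2): fills=#2x#7:2@104; bids=[#4:5@104 #5:9@99 #6:3@96] asks=[-]
After op 8 [order #8] limit_sell(price=97, qty=10): fills=#4x#8:5@104 #5x#8:5@99; bids=[#5:4@99 #6:3@96] asks=[-]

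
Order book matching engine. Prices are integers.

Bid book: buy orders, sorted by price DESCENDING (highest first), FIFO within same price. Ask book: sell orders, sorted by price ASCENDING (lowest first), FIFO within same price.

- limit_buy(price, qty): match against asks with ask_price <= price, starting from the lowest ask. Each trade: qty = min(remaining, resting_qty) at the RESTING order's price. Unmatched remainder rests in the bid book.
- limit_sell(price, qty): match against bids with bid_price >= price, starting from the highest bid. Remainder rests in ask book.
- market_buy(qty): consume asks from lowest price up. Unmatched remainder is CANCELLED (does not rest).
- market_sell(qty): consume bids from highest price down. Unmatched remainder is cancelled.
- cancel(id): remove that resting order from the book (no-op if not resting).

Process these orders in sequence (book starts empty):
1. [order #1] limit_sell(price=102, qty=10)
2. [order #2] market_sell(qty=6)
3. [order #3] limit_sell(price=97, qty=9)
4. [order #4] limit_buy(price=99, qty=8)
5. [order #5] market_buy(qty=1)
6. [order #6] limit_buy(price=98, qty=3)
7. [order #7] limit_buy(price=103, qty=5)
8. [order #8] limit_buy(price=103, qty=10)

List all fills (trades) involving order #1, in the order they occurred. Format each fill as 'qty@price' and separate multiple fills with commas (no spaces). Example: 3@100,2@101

After op 1 [order #1] limit_sell(price=102, qty=10): fills=none; bids=[-] asks=[#1:10@102]
After op 2 [order #2] market_sell(qty=6): fills=none; bids=[-] asks=[#1:10@102]
After op 3 [order #3] limit_sell(price=97, qty=9): fills=none; bids=[-] asks=[#3:9@97 #1:10@102]
After op 4 [order #4] limit_buy(price=99, qty=8): fills=#4x#3:8@97; bids=[-] asks=[#3:1@97 #1:10@102]
After op 5 [order #5] market_buy(qty=1): fills=#5x#3:1@97; bids=[-] asks=[#1:10@102]
After op 6 [order #6] limit_buy(price=98, qty=3): fills=none; bids=[#6:3@98] asks=[#1:10@102]
After op 7 [order #7] limit_buy(price=103, qty=5): fills=#7x#1:5@102; bids=[#6:3@98] asks=[#1:5@102]
After op 8 [order #8] limit_buy(price=103, qty=10): fills=#8x#1:5@102; bids=[#8:5@103 #6:3@98] asks=[-]

Answer: 5@102,5@102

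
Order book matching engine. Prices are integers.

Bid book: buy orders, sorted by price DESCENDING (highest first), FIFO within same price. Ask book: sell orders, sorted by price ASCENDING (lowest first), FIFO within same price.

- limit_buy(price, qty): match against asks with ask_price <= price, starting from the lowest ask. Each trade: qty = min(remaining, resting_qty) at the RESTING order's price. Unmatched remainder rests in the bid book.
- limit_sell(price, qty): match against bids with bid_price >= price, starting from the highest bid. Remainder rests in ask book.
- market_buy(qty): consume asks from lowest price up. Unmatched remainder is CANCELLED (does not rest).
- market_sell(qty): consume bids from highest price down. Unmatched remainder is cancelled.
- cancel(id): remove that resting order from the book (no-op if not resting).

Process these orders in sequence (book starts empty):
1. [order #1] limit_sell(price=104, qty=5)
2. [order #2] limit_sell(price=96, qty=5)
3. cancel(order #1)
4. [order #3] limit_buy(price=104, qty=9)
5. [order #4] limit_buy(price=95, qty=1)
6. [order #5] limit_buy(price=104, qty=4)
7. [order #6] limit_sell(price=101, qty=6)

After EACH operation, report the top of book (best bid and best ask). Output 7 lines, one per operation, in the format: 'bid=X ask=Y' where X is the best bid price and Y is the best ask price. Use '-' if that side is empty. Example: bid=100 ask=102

Answer: bid=- ask=104
bid=- ask=96
bid=- ask=96
bid=104 ask=-
bid=104 ask=-
bid=104 ask=-
bid=104 ask=-

Derivation:
After op 1 [order #1] limit_sell(price=104, qty=5): fills=none; bids=[-] asks=[#1:5@104]
After op 2 [order #2] limit_sell(price=96, qty=5): fills=none; bids=[-] asks=[#2:5@96 #1:5@104]
After op 3 cancel(order #1): fills=none; bids=[-] asks=[#2:5@96]
After op 4 [order #3] limit_buy(price=104, qty=9): fills=#3x#2:5@96; bids=[#3:4@104] asks=[-]
After op 5 [order #4] limit_buy(price=95, qty=1): fills=none; bids=[#3:4@104 #4:1@95] asks=[-]
After op 6 [order #5] limit_buy(price=104, qty=4): fills=none; bids=[#3:4@104 #5:4@104 #4:1@95] asks=[-]
After op 7 [order #6] limit_sell(price=101, qty=6): fills=#3x#6:4@104 #5x#6:2@104; bids=[#5:2@104 #4:1@95] asks=[-]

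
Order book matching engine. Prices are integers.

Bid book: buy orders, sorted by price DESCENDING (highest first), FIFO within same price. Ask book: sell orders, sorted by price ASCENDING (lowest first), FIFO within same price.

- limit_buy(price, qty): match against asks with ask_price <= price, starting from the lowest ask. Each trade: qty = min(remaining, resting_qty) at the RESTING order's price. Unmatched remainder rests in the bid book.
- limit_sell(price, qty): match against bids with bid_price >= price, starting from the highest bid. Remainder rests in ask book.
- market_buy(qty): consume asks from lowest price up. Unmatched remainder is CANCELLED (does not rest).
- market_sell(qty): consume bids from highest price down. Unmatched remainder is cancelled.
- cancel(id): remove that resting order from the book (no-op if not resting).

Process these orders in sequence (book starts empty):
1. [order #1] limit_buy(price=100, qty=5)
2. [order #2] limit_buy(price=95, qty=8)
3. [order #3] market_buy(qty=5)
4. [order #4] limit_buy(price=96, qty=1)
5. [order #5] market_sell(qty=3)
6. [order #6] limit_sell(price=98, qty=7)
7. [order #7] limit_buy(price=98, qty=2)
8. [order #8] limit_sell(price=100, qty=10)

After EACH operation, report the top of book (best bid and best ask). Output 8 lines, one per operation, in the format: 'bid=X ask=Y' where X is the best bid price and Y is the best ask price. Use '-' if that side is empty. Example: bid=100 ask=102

After op 1 [order #1] limit_buy(price=100, qty=5): fills=none; bids=[#1:5@100] asks=[-]
After op 2 [order #2] limit_buy(price=95, qty=8): fills=none; bids=[#1:5@100 #2:8@95] asks=[-]
After op 3 [order #3] market_buy(qty=5): fills=none; bids=[#1:5@100 #2:8@95] asks=[-]
After op 4 [order #4] limit_buy(price=96, qty=1): fills=none; bids=[#1:5@100 #4:1@96 #2:8@95] asks=[-]
After op 5 [order #5] market_sell(qty=3): fills=#1x#5:3@100; bids=[#1:2@100 #4:1@96 #2:8@95] asks=[-]
After op 6 [order #6] limit_sell(price=98, qty=7): fills=#1x#6:2@100; bids=[#4:1@96 #2:8@95] asks=[#6:5@98]
After op 7 [order #7] limit_buy(price=98, qty=2): fills=#7x#6:2@98; bids=[#4:1@96 #2:8@95] asks=[#6:3@98]
After op 8 [order #8] limit_sell(price=100, qty=10): fills=none; bids=[#4:1@96 #2:8@95] asks=[#6:3@98 #8:10@100]

Answer: bid=100 ask=-
bid=100 ask=-
bid=100 ask=-
bid=100 ask=-
bid=100 ask=-
bid=96 ask=98
bid=96 ask=98
bid=96 ask=98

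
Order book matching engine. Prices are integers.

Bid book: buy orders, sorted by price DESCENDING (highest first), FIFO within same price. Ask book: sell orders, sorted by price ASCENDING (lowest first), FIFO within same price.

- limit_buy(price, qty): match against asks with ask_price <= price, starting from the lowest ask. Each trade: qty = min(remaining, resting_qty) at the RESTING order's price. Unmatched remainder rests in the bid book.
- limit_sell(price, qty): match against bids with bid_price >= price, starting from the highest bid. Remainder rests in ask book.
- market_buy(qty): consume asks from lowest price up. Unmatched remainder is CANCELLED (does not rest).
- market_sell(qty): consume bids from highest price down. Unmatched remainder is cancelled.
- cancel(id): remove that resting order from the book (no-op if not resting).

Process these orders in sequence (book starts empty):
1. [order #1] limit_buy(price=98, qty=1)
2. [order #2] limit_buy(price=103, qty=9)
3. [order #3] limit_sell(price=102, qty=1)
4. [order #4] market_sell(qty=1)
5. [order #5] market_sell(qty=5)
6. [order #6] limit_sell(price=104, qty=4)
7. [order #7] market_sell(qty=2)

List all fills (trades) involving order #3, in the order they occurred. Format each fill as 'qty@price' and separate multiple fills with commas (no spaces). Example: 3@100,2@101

After op 1 [order #1] limit_buy(price=98, qty=1): fills=none; bids=[#1:1@98] asks=[-]
After op 2 [order #2] limit_buy(price=103, qty=9): fills=none; bids=[#2:9@103 #1:1@98] asks=[-]
After op 3 [order #3] limit_sell(price=102, qty=1): fills=#2x#3:1@103; bids=[#2:8@103 #1:1@98] asks=[-]
After op 4 [order #4] market_sell(qty=1): fills=#2x#4:1@103; bids=[#2:7@103 #1:1@98] asks=[-]
After op 5 [order #5] market_sell(qty=5): fills=#2x#5:5@103; bids=[#2:2@103 #1:1@98] asks=[-]
After op 6 [order #6] limit_sell(price=104, qty=4): fills=none; bids=[#2:2@103 #1:1@98] asks=[#6:4@104]
After op 7 [order #7] market_sell(qty=2): fills=#2x#7:2@103; bids=[#1:1@98] asks=[#6:4@104]

Answer: 1@103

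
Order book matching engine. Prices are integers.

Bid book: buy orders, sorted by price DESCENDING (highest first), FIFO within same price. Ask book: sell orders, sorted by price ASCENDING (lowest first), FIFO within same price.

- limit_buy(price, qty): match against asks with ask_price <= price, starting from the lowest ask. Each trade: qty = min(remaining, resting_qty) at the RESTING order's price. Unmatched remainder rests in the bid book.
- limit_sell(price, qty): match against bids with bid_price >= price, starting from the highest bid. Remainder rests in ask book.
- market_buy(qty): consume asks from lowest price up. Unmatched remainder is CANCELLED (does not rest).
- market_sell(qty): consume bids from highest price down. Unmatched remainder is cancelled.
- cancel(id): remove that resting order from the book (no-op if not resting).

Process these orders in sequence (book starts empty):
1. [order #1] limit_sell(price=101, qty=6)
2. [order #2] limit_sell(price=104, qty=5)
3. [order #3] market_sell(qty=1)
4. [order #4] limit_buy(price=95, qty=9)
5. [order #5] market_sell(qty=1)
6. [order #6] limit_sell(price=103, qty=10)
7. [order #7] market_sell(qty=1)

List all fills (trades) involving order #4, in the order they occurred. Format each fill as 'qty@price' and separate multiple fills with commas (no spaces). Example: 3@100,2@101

After op 1 [order #1] limit_sell(price=101, qty=6): fills=none; bids=[-] asks=[#1:6@101]
After op 2 [order #2] limit_sell(price=104, qty=5): fills=none; bids=[-] asks=[#1:6@101 #2:5@104]
After op 3 [order #3] market_sell(qty=1): fills=none; bids=[-] asks=[#1:6@101 #2:5@104]
After op 4 [order #4] limit_buy(price=95, qty=9): fills=none; bids=[#4:9@95] asks=[#1:6@101 #2:5@104]
After op 5 [order #5] market_sell(qty=1): fills=#4x#5:1@95; bids=[#4:8@95] asks=[#1:6@101 #2:5@104]
After op 6 [order #6] limit_sell(price=103, qty=10): fills=none; bids=[#4:8@95] asks=[#1:6@101 #6:10@103 #2:5@104]
After op 7 [order #7] market_sell(qty=1): fills=#4x#7:1@95; bids=[#4:7@95] asks=[#1:6@101 #6:10@103 #2:5@104]

Answer: 1@95,1@95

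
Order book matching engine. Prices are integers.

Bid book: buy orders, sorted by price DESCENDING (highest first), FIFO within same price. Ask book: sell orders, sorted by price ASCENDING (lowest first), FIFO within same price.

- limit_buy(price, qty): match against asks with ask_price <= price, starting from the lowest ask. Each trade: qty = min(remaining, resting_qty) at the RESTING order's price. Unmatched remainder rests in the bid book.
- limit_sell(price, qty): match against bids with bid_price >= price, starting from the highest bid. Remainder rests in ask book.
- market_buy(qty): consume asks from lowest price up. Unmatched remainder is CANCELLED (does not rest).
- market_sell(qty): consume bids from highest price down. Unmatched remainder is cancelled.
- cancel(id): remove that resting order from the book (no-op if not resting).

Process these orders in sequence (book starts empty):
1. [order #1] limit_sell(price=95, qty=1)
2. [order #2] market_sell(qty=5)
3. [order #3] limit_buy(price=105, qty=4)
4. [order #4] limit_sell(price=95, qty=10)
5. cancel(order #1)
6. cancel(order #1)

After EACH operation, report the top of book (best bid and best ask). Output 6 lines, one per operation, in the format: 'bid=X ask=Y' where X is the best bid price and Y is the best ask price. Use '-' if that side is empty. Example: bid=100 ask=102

After op 1 [order #1] limit_sell(price=95, qty=1): fills=none; bids=[-] asks=[#1:1@95]
After op 2 [order #2] market_sell(qty=5): fills=none; bids=[-] asks=[#1:1@95]
After op 3 [order #3] limit_buy(price=105, qty=4): fills=#3x#1:1@95; bids=[#3:3@105] asks=[-]
After op 4 [order #4] limit_sell(price=95, qty=10): fills=#3x#4:3@105; bids=[-] asks=[#4:7@95]
After op 5 cancel(order #1): fills=none; bids=[-] asks=[#4:7@95]
After op 6 cancel(order #1): fills=none; bids=[-] asks=[#4:7@95]

Answer: bid=- ask=95
bid=- ask=95
bid=105 ask=-
bid=- ask=95
bid=- ask=95
bid=- ask=95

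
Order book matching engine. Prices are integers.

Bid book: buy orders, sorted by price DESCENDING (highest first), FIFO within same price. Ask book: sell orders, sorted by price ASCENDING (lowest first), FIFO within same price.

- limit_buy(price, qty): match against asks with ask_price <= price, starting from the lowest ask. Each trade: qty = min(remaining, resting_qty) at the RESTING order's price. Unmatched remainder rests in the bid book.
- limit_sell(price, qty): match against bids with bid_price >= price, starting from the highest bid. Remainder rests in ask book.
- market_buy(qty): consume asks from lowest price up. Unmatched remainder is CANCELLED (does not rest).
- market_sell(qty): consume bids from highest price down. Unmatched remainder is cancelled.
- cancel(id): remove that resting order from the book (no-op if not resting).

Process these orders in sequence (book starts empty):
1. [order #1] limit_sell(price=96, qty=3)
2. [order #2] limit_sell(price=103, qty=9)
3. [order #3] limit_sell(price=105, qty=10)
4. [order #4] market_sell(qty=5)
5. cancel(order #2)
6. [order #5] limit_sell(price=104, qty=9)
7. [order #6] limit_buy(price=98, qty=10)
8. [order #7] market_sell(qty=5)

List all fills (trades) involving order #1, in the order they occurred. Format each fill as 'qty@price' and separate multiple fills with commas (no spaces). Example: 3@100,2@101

Answer: 3@96

Derivation:
After op 1 [order #1] limit_sell(price=96, qty=3): fills=none; bids=[-] asks=[#1:3@96]
After op 2 [order #2] limit_sell(price=103, qty=9): fills=none; bids=[-] asks=[#1:3@96 #2:9@103]
After op 3 [order #3] limit_sell(price=105, qty=10): fills=none; bids=[-] asks=[#1:3@96 #2:9@103 #3:10@105]
After op 4 [order #4] market_sell(qty=5): fills=none; bids=[-] asks=[#1:3@96 #2:9@103 #3:10@105]
After op 5 cancel(order #2): fills=none; bids=[-] asks=[#1:3@96 #3:10@105]
After op 6 [order #5] limit_sell(price=104, qty=9): fills=none; bids=[-] asks=[#1:3@96 #5:9@104 #3:10@105]
After op 7 [order #6] limit_buy(price=98, qty=10): fills=#6x#1:3@96; bids=[#6:7@98] asks=[#5:9@104 #3:10@105]
After op 8 [order #7] market_sell(qty=5): fills=#6x#7:5@98; bids=[#6:2@98] asks=[#5:9@104 #3:10@105]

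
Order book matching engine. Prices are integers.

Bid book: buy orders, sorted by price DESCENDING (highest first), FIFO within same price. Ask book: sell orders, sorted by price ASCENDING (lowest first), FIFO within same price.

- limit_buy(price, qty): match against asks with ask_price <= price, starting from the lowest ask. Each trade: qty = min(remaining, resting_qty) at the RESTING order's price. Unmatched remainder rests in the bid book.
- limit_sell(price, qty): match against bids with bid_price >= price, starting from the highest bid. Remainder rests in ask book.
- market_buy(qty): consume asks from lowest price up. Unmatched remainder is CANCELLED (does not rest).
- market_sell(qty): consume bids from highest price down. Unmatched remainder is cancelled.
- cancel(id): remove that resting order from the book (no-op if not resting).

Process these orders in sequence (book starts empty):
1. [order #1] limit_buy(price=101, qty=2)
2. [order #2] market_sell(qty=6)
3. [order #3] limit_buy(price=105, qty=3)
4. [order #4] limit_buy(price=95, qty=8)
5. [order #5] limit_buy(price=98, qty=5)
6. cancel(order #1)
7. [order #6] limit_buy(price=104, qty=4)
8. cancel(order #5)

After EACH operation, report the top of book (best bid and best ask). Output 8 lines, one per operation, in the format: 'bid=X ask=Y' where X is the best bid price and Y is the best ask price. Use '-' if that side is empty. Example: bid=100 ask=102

Answer: bid=101 ask=-
bid=- ask=-
bid=105 ask=-
bid=105 ask=-
bid=105 ask=-
bid=105 ask=-
bid=105 ask=-
bid=105 ask=-

Derivation:
After op 1 [order #1] limit_buy(price=101, qty=2): fills=none; bids=[#1:2@101] asks=[-]
After op 2 [order #2] market_sell(qty=6): fills=#1x#2:2@101; bids=[-] asks=[-]
After op 3 [order #3] limit_buy(price=105, qty=3): fills=none; bids=[#3:3@105] asks=[-]
After op 4 [order #4] limit_buy(price=95, qty=8): fills=none; bids=[#3:3@105 #4:8@95] asks=[-]
After op 5 [order #5] limit_buy(price=98, qty=5): fills=none; bids=[#3:3@105 #5:5@98 #4:8@95] asks=[-]
After op 6 cancel(order #1): fills=none; bids=[#3:3@105 #5:5@98 #4:8@95] asks=[-]
After op 7 [order #6] limit_buy(price=104, qty=4): fills=none; bids=[#3:3@105 #6:4@104 #5:5@98 #4:8@95] asks=[-]
After op 8 cancel(order #5): fills=none; bids=[#3:3@105 #6:4@104 #4:8@95] asks=[-]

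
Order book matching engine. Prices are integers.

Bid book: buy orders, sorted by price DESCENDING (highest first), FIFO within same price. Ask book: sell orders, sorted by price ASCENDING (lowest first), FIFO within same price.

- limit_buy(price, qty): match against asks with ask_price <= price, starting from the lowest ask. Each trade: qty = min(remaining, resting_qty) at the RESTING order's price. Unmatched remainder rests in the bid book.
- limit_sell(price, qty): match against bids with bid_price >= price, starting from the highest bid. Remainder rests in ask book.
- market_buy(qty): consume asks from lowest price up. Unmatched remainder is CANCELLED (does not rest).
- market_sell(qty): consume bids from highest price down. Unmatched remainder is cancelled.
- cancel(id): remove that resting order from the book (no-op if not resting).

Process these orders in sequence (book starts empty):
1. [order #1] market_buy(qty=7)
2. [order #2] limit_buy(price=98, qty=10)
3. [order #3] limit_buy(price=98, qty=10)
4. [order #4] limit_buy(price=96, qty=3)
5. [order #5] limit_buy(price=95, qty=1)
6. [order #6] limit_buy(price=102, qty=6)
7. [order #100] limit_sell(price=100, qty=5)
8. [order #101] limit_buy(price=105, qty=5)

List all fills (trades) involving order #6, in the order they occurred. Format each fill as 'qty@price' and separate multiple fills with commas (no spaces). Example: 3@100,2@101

Answer: 5@102

Derivation:
After op 1 [order #1] market_buy(qty=7): fills=none; bids=[-] asks=[-]
After op 2 [order #2] limit_buy(price=98, qty=10): fills=none; bids=[#2:10@98] asks=[-]
After op 3 [order #3] limit_buy(price=98, qty=10): fills=none; bids=[#2:10@98 #3:10@98] asks=[-]
After op 4 [order #4] limit_buy(price=96, qty=3): fills=none; bids=[#2:10@98 #3:10@98 #4:3@96] asks=[-]
After op 5 [order #5] limit_buy(price=95, qty=1): fills=none; bids=[#2:10@98 #3:10@98 #4:3@96 #5:1@95] asks=[-]
After op 6 [order #6] limit_buy(price=102, qty=6): fills=none; bids=[#6:6@102 #2:10@98 #3:10@98 #4:3@96 #5:1@95] asks=[-]
After op 7 [order #100] limit_sell(price=100, qty=5): fills=#6x#100:5@102; bids=[#6:1@102 #2:10@98 #3:10@98 #4:3@96 #5:1@95] asks=[-]
After op 8 [order #101] limit_buy(price=105, qty=5): fills=none; bids=[#101:5@105 #6:1@102 #2:10@98 #3:10@98 #4:3@96 #5:1@95] asks=[-]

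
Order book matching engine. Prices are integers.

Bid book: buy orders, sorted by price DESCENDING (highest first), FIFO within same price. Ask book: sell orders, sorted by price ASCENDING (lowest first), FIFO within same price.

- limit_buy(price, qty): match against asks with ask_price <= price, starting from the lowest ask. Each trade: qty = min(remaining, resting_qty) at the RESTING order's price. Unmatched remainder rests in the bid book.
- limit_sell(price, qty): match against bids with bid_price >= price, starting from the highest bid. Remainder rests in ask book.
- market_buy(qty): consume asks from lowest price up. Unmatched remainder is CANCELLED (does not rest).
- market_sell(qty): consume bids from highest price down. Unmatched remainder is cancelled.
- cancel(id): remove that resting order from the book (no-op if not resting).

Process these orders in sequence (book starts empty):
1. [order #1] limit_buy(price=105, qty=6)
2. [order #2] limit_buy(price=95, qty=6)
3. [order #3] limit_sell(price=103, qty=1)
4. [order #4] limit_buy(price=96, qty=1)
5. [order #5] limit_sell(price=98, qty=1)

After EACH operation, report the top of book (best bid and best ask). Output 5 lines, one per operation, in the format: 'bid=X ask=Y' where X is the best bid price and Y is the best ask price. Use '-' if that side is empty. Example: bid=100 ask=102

Answer: bid=105 ask=-
bid=105 ask=-
bid=105 ask=-
bid=105 ask=-
bid=105 ask=-

Derivation:
After op 1 [order #1] limit_buy(price=105, qty=6): fills=none; bids=[#1:6@105] asks=[-]
After op 2 [order #2] limit_buy(price=95, qty=6): fills=none; bids=[#1:6@105 #2:6@95] asks=[-]
After op 3 [order #3] limit_sell(price=103, qty=1): fills=#1x#3:1@105; bids=[#1:5@105 #2:6@95] asks=[-]
After op 4 [order #4] limit_buy(price=96, qty=1): fills=none; bids=[#1:5@105 #4:1@96 #2:6@95] asks=[-]
After op 5 [order #5] limit_sell(price=98, qty=1): fills=#1x#5:1@105; bids=[#1:4@105 #4:1@96 #2:6@95] asks=[-]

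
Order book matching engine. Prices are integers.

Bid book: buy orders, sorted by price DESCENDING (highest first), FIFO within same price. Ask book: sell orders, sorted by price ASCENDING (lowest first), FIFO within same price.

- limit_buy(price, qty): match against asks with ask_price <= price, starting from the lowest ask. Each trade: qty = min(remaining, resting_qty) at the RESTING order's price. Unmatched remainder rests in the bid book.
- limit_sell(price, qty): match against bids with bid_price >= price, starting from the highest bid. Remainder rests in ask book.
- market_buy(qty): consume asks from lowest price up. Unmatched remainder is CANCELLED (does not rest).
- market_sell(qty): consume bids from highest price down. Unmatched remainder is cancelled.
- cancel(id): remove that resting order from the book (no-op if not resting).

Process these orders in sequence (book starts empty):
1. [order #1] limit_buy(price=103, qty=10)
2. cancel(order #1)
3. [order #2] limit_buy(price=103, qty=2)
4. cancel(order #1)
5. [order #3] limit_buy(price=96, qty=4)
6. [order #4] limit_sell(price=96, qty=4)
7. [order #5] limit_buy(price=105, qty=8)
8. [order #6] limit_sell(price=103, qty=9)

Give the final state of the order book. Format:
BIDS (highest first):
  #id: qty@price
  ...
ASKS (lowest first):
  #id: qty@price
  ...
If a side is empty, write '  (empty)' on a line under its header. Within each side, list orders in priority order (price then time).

Answer: BIDS (highest first):
  #3: 2@96
ASKS (lowest first):
  #6: 1@103

Derivation:
After op 1 [order #1] limit_buy(price=103, qty=10): fills=none; bids=[#1:10@103] asks=[-]
After op 2 cancel(order #1): fills=none; bids=[-] asks=[-]
After op 3 [order #2] limit_buy(price=103, qty=2): fills=none; bids=[#2:2@103] asks=[-]
After op 4 cancel(order #1): fills=none; bids=[#2:2@103] asks=[-]
After op 5 [order #3] limit_buy(price=96, qty=4): fills=none; bids=[#2:2@103 #3:4@96] asks=[-]
After op 6 [order #4] limit_sell(price=96, qty=4): fills=#2x#4:2@103 #3x#4:2@96; bids=[#3:2@96] asks=[-]
After op 7 [order #5] limit_buy(price=105, qty=8): fills=none; bids=[#5:8@105 #3:2@96] asks=[-]
After op 8 [order #6] limit_sell(price=103, qty=9): fills=#5x#6:8@105; bids=[#3:2@96] asks=[#6:1@103]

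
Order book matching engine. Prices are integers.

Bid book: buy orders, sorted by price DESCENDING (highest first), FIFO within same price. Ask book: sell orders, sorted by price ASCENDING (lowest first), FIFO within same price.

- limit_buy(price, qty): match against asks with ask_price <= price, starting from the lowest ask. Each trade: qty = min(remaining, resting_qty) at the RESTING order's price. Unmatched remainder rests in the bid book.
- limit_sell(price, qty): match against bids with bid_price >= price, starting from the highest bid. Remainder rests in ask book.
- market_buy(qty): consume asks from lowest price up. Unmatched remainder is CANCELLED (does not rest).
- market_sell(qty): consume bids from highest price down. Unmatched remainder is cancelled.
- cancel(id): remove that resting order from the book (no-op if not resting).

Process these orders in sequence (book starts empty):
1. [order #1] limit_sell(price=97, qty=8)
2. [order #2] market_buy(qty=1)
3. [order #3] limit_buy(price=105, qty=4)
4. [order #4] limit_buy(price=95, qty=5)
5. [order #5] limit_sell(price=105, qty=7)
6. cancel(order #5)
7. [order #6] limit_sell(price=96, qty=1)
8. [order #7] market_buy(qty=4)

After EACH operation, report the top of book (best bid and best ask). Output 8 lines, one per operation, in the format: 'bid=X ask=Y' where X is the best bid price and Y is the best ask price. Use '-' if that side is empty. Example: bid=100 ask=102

Answer: bid=- ask=97
bid=- ask=97
bid=- ask=97
bid=95 ask=97
bid=95 ask=97
bid=95 ask=97
bid=95 ask=96
bid=95 ask=-

Derivation:
After op 1 [order #1] limit_sell(price=97, qty=8): fills=none; bids=[-] asks=[#1:8@97]
After op 2 [order #2] market_buy(qty=1): fills=#2x#1:1@97; bids=[-] asks=[#1:7@97]
After op 3 [order #3] limit_buy(price=105, qty=4): fills=#3x#1:4@97; bids=[-] asks=[#1:3@97]
After op 4 [order #4] limit_buy(price=95, qty=5): fills=none; bids=[#4:5@95] asks=[#1:3@97]
After op 5 [order #5] limit_sell(price=105, qty=7): fills=none; bids=[#4:5@95] asks=[#1:3@97 #5:7@105]
After op 6 cancel(order #5): fills=none; bids=[#4:5@95] asks=[#1:3@97]
After op 7 [order #6] limit_sell(price=96, qty=1): fills=none; bids=[#4:5@95] asks=[#6:1@96 #1:3@97]
After op 8 [order #7] market_buy(qty=4): fills=#7x#6:1@96 #7x#1:3@97; bids=[#4:5@95] asks=[-]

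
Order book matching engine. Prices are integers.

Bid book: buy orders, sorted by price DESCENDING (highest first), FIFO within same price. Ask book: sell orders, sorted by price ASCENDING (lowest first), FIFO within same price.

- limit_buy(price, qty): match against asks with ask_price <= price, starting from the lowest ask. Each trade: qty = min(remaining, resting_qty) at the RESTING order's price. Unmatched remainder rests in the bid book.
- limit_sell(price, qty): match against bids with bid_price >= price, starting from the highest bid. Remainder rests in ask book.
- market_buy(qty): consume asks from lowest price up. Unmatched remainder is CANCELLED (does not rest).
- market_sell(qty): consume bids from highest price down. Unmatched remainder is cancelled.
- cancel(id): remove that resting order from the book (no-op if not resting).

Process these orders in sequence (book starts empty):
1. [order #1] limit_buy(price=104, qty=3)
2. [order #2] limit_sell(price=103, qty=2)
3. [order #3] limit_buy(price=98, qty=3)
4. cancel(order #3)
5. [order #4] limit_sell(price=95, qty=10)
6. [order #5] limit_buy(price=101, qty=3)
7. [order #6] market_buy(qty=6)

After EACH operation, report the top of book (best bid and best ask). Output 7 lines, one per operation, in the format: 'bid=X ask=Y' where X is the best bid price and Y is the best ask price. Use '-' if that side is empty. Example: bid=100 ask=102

After op 1 [order #1] limit_buy(price=104, qty=3): fills=none; bids=[#1:3@104] asks=[-]
After op 2 [order #2] limit_sell(price=103, qty=2): fills=#1x#2:2@104; bids=[#1:1@104] asks=[-]
After op 3 [order #3] limit_buy(price=98, qty=3): fills=none; bids=[#1:1@104 #3:3@98] asks=[-]
After op 4 cancel(order #3): fills=none; bids=[#1:1@104] asks=[-]
After op 5 [order #4] limit_sell(price=95, qty=10): fills=#1x#4:1@104; bids=[-] asks=[#4:9@95]
After op 6 [order #5] limit_buy(price=101, qty=3): fills=#5x#4:3@95; bids=[-] asks=[#4:6@95]
After op 7 [order #6] market_buy(qty=6): fills=#6x#4:6@95; bids=[-] asks=[-]

Answer: bid=104 ask=-
bid=104 ask=-
bid=104 ask=-
bid=104 ask=-
bid=- ask=95
bid=- ask=95
bid=- ask=-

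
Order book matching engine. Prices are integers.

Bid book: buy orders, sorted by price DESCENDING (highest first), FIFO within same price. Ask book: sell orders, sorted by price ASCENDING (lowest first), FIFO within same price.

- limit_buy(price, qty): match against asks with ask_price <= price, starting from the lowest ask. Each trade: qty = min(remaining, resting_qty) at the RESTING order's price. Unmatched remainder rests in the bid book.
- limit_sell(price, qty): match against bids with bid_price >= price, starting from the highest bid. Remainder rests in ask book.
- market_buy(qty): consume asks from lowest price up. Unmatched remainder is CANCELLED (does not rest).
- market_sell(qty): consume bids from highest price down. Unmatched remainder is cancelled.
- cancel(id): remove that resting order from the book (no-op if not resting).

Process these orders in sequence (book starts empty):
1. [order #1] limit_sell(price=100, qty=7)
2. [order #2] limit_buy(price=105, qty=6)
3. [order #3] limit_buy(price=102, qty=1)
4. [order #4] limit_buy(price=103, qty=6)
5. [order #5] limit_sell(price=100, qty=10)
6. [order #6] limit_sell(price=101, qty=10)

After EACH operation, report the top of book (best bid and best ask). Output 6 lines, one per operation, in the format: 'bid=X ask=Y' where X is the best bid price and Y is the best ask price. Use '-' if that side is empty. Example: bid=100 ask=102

After op 1 [order #1] limit_sell(price=100, qty=7): fills=none; bids=[-] asks=[#1:7@100]
After op 2 [order #2] limit_buy(price=105, qty=6): fills=#2x#1:6@100; bids=[-] asks=[#1:1@100]
After op 3 [order #3] limit_buy(price=102, qty=1): fills=#3x#1:1@100; bids=[-] asks=[-]
After op 4 [order #4] limit_buy(price=103, qty=6): fills=none; bids=[#4:6@103] asks=[-]
After op 5 [order #5] limit_sell(price=100, qty=10): fills=#4x#5:6@103; bids=[-] asks=[#5:4@100]
After op 6 [order #6] limit_sell(price=101, qty=10): fills=none; bids=[-] asks=[#5:4@100 #6:10@101]

Answer: bid=- ask=100
bid=- ask=100
bid=- ask=-
bid=103 ask=-
bid=- ask=100
bid=- ask=100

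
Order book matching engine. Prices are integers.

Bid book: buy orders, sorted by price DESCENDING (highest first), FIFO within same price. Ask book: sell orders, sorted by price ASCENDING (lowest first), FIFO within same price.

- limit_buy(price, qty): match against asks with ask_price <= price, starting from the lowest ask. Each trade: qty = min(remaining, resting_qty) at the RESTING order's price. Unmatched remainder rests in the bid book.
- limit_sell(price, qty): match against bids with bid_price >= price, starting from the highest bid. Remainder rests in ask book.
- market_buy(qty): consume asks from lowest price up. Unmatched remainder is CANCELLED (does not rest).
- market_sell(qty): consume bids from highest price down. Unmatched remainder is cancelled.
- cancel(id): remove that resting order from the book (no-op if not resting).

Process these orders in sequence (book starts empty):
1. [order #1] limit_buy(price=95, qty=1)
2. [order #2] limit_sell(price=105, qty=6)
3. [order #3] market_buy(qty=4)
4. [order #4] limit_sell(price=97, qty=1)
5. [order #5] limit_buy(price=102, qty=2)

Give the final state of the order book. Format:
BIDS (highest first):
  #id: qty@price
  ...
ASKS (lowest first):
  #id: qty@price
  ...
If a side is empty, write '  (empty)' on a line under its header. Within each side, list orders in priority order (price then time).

Answer: BIDS (highest first):
  #5: 1@102
  #1: 1@95
ASKS (lowest first):
  #2: 2@105

Derivation:
After op 1 [order #1] limit_buy(price=95, qty=1): fills=none; bids=[#1:1@95] asks=[-]
After op 2 [order #2] limit_sell(price=105, qty=6): fills=none; bids=[#1:1@95] asks=[#2:6@105]
After op 3 [order #3] market_buy(qty=4): fills=#3x#2:4@105; bids=[#1:1@95] asks=[#2:2@105]
After op 4 [order #4] limit_sell(price=97, qty=1): fills=none; bids=[#1:1@95] asks=[#4:1@97 #2:2@105]
After op 5 [order #5] limit_buy(price=102, qty=2): fills=#5x#4:1@97; bids=[#5:1@102 #1:1@95] asks=[#2:2@105]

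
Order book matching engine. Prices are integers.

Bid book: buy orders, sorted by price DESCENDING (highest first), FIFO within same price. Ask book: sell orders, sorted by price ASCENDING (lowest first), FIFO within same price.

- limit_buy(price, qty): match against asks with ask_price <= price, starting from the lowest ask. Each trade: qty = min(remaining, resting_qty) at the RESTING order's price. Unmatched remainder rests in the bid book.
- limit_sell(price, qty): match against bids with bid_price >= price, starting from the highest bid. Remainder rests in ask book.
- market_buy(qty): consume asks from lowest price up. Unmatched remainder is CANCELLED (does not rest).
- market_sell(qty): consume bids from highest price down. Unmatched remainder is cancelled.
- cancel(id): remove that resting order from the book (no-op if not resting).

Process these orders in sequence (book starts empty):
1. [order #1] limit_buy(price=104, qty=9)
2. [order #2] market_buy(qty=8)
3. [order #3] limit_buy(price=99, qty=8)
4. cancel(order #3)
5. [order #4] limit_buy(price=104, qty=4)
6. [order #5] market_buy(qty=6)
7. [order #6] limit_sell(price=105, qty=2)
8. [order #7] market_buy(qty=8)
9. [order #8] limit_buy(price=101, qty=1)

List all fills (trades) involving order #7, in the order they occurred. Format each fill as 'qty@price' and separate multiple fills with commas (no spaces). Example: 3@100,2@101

Answer: 2@105

Derivation:
After op 1 [order #1] limit_buy(price=104, qty=9): fills=none; bids=[#1:9@104] asks=[-]
After op 2 [order #2] market_buy(qty=8): fills=none; bids=[#1:9@104] asks=[-]
After op 3 [order #3] limit_buy(price=99, qty=8): fills=none; bids=[#1:9@104 #3:8@99] asks=[-]
After op 4 cancel(order #3): fills=none; bids=[#1:9@104] asks=[-]
After op 5 [order #4] limit_buy(price=104, qty=4): fills=none; bids=[#1:9@104 #4:4@104] asks=[-]
After op 6 [order #5] market_buy(qty=6): fills=none; bids=[#1:9@104 #4:4@104] asks=[-]
After op 7 [order #6] limit_sell(price=105, qty=2): fills=none; bids=[#1:9@104 #4:4@104] asks=[#6:2@105]
After op 8 [order #7] market_buy(qty=8): fills=#7x#6:2@105; bids=[#1:9@104 #4:4@104] asks=[-]
After op 9 [order #8] limit_buy(price=101, qty=1): fills=none; bids=[#1:9@104 #4:4@104 #8:1@101] asks=[-]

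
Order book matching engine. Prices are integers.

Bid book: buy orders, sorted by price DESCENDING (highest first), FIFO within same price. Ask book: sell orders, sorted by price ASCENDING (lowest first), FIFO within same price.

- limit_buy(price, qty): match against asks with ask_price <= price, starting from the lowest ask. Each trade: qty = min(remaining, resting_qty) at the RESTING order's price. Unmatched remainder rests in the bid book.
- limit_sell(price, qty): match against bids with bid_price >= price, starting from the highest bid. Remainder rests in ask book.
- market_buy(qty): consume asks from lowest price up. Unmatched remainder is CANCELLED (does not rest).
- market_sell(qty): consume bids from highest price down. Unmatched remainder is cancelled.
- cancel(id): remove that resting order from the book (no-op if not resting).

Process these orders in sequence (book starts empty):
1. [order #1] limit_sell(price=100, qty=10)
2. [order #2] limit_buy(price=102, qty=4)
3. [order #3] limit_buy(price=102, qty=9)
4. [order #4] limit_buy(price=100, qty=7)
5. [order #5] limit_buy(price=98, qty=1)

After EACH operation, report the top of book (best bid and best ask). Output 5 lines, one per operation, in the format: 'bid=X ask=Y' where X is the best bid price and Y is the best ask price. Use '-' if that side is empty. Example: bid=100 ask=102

After op 1 [order #1] limit_sell(price=100, qty=10): fills=none; bids=[-] asks=[#1:10@100]
After op 2 [order #2] limit_buy(price=102, qty=4): fills=#2x#1:4@100; bids=[-] asks=[#1:6@100]
After op 3 [order #3] limit_buy(price=102, qty=9): fills=#3x#1:6@100; bids=[#3:3@102] asks=[-]
After op 4 [order #4] limit_buy(price=100, qty=7): fills=none; bids=[#3:3@102 #4:7@100] asks=[-]
After op 5 [order #5] limit_buy(price=98, qty=1): fills=none; bids=[#3:3@102 #4:7@100 #5:1@98] asks=[-]

Answer: bid=- ask=100
bid=- ask=100
bid=102 ask=-
bid=102 ask=-
bid=102 ask=-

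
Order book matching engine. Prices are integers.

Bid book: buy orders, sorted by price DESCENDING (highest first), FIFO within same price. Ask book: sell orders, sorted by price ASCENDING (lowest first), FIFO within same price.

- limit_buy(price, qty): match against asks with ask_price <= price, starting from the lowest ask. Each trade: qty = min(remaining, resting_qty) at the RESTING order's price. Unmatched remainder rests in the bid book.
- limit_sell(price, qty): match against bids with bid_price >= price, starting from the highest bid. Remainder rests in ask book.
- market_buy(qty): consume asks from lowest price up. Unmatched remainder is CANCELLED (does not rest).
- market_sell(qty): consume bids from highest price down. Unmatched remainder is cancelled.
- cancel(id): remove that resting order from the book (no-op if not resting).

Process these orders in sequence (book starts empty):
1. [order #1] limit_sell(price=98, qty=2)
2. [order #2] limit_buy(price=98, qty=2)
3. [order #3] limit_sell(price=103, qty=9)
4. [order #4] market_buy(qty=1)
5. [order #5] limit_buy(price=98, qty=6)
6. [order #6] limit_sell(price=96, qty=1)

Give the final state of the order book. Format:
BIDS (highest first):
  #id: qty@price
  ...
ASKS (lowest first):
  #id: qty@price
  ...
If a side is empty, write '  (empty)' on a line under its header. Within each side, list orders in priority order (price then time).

After op 1 [order #1] limit_sell(price=98, qty=2): fills=none; bids=[-] asks=[#1:2@98]
After op 2 [order #2] limit_buy(price=98, qty=2): fills=#2x#1:2@98; bids=[-] asks=[-]
After op 3 [order #3] limit_sell(price=103, qty=9): fills=none; bids=[-] asks=[#3:9@103]
After op 4 [order #4] market_buy(qty=1): fills=#4x#3:1@103; bids=[-] asks=[#3:8@103]
After op 5 [order #5] limit_buy(price=98, qty=6): fills=none; bids=[#5:6@98] asks=[#3:8@103]
After op 6 [order #6] limit_sell(price=96, qty=1): fills=#5x#6:1@98; bids=[#5:5@98] asks=[#3:8@103]

Answer: BIDS (highest first):
  #5: 5@98
ASKS (lowest first):
  #3: 8@103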